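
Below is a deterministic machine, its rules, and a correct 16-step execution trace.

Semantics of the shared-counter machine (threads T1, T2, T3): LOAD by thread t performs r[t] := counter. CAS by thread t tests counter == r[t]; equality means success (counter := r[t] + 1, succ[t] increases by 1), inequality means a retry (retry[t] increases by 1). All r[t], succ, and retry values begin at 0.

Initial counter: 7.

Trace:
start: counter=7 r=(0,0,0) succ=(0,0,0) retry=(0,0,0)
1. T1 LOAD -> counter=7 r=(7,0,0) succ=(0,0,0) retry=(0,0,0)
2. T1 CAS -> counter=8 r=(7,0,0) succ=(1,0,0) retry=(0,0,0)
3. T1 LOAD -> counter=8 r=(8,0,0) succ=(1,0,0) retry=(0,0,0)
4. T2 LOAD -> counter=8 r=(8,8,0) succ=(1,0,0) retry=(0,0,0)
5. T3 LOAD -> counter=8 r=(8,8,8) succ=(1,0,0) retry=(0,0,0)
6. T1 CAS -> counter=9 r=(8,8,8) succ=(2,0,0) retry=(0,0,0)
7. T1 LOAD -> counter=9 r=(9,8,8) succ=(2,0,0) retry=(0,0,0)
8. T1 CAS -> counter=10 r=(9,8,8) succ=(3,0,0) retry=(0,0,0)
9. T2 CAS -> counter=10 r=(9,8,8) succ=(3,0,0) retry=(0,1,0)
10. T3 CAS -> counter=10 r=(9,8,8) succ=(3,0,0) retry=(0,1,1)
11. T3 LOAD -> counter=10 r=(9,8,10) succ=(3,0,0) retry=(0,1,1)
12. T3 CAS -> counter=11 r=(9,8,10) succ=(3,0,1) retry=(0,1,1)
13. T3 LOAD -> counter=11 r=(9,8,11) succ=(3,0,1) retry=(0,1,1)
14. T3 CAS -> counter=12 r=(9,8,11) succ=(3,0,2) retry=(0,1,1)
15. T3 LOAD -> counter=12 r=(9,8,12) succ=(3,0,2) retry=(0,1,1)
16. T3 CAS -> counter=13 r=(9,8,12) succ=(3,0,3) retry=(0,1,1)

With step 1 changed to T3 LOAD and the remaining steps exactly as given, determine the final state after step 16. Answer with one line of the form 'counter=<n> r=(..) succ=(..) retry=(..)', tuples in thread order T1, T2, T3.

counter=12 r=(8,7,11) succ=(2,0,3) retry=(1,1,1)

(re-executing from step 1 with the substitution; state before step 1: counter=7 r=(0,0,0) succ=(0,0,0) retry=(0,0,0))
1. T3 LOAD -> counter=7 r=(0,0,7) succ=(0,0,0) retry=(0,0,0)
2. T1 CAS -> counter=7 r=(0,0,7) succ=(0,0,0) retry=(1,0,0)
3. T1 LOAD -> counter=7 r=(7,0,7) succ=(0,0,0) retry=(1,0,0)
4. T2 LOAD -> counter=7 r=(7,7,7) succ=(0,0,0) retry=(1,0,0)
5. T3 LOAD -> counter=7 r=(7,7,7) succ=(0,0,0) retry=(1,0,0)
6. T1 CAS -> counter=8 r=(7,7,7) succ=(1,0,0) retry=(1,0,0)
7. T1 LOAD -> counter=8 r=(8,7,7) succ=(1,0,0) retry=(1,0,0)
8. T1 CAS -> counter=9 r=(8,7,7) succ=(2,0,0) retry=(1,0,0)
9. T2 CAS -> counter=9 r=(8,7,7) succ=(2,0,0) retry=(1,1,0)
10. T3 CAS -> counter=9 r=(8,7,7) succ=(2,0,0) retry=(1,1,1)
11. T3 LOAD -> counter=9 r=(8,7,9) succ=(2,0,0) retry=(1,1,1)
12. T3 CAS -> counter=10 r=(8,7,9) succ=(2,0,1) retry=(1,1,1)
13. T3 LOAD -> counter=10 r=(8,7,10) succ=(2,0,1) retry=(1,1,1)
14. T3 CAS -> counter=11 r=(8,7,10) succ=(2,0,2) retry=(1,1,1)
15. T3 LOAD -> counter=11 r=(8,7,11) succ=(2,0,2) retry=(1,1,1)
16. T3 CAS -> counter=12 r=(8,7,11) succ=(2,0,3) retry=(1,1,1)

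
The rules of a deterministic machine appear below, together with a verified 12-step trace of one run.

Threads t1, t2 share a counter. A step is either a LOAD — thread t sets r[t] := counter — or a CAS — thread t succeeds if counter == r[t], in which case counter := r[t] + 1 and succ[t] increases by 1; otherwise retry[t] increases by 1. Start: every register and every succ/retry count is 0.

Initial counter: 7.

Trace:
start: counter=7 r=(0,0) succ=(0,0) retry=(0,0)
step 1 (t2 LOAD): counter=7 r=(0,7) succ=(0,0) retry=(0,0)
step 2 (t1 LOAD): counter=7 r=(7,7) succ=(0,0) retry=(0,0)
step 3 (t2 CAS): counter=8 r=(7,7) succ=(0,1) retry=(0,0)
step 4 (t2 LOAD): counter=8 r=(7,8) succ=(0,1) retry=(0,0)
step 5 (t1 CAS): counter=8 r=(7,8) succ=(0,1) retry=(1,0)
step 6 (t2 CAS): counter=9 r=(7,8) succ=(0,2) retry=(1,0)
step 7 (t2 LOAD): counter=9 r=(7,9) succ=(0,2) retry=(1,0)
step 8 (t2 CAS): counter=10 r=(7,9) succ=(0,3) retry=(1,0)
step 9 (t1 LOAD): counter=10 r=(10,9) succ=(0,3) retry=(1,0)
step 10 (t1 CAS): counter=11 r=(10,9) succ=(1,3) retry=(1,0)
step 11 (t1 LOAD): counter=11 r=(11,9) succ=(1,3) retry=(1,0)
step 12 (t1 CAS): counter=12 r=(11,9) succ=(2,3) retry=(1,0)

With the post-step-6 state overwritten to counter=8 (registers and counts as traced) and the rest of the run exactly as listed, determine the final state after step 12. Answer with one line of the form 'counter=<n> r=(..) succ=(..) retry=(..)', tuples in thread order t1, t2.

state after step 6 := counter=8 r=(7,8) succ=(0,2) retry=(1,0)
step 7 (t2 LOAD): counter=8 r=(7,8) succ=(0,2) retry=(1,0)
step 8 (t2 CAS): counter=9 r=(7,8) succ=(0,3) retry=(1,0)
step 9 (t1 LOAD): counter=9 r=(9,8) succ=(0,3) retry=(1,0)
step 10 (t1 CAS): counter=10 r=(9,8) succ=(1,3) retry=(1,0)
step 11 (t1 LOAD): counter=10 r=(10,8) succ=(1,3) retry=(1,0)
step 12 (t1 CAS): counter=11 r=(10,8) succ=(2,3) retry=(1,0)

counter=11 r=(10,8) succ=(2,3) retry=(1,0)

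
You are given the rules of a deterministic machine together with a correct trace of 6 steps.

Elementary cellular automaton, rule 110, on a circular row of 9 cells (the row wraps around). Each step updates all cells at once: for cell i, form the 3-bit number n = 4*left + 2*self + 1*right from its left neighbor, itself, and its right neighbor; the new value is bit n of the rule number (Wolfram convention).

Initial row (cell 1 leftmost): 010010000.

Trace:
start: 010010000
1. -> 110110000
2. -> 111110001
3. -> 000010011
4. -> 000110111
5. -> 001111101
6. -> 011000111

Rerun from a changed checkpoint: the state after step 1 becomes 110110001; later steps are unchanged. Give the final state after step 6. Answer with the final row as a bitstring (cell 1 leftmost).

100101101

state after step 1 := 110110001
2. -> 011110011
3. -> 110010111
4. -> 010111100
5. -> 111100100
6. -> 100101101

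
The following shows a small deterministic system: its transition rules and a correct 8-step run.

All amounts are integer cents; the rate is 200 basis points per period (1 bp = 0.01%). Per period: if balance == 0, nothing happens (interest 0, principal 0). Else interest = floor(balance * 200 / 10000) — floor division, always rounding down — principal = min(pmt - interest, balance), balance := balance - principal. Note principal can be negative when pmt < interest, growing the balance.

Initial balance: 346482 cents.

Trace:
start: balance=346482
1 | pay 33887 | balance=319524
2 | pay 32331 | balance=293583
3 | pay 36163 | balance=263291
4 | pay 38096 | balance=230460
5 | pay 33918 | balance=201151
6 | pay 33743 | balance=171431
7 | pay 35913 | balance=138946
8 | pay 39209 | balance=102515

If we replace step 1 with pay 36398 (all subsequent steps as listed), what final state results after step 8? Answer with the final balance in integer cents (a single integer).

(re-executing from step 1 with the substitution; state before step 1: balance=346482)
1 | pay 36398 | balance=317013
2 | pay 32331 | balance=291022
3 | pay 36163 | balance=260679
4 | pay 38096 | balance=227796
5 | pay 33918 | balance=198433
6 | pay 33743 | balance=168658
7 | pay 35913 | balance=136118
8 | pay 39209 | balance=99631

99631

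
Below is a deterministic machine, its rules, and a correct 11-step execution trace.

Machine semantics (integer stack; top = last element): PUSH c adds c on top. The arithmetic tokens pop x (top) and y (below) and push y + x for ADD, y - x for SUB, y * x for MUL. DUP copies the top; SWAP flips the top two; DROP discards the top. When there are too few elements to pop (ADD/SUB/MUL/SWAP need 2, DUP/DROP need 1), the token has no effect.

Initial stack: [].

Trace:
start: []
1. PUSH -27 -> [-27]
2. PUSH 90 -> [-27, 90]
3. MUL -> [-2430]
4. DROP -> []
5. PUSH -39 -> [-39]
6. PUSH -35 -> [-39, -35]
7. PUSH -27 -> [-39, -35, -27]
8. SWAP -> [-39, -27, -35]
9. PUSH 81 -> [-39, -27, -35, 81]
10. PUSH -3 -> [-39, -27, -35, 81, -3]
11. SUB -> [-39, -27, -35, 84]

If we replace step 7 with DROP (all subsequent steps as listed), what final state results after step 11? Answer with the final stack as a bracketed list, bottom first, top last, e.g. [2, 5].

[-39, 84]

(re-executing from step 7 with the substitution; state before step 7: [-39, -35])
7. DROP -> [-39]
8. SWAP -> [-39]
9. PUSH 81 -> [-39, 81]
10. PUSH -3 -> [-39, 81, -3]
11. SUB -> [-39, 84]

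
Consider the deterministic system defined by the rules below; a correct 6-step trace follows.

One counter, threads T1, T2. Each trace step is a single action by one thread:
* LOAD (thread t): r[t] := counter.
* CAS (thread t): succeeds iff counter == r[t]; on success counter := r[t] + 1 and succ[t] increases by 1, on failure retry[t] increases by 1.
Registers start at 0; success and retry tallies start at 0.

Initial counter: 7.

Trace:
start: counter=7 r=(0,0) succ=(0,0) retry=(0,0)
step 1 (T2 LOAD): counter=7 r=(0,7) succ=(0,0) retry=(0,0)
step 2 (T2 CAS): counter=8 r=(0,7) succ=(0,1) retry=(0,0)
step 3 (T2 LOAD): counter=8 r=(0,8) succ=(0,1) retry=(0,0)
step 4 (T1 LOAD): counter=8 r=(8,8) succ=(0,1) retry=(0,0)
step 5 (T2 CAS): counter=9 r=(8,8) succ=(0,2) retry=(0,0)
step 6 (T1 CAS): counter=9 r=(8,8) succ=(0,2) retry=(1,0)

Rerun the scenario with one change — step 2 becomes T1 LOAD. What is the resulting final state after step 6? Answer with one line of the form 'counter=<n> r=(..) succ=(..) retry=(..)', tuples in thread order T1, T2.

counter=8 r=(7,7) succ=(0,1) retry=(1,0)

(re-executing from step 2 with the substitution; state before step 2: counter=7 r=(0,7) succ=(0,0) retry=(0,0))
step 2 (T1 LOAD): counter=7 r=(7,7) succ=(0,0) retry=(0,0)
step 3 (T2 LOAD): counter=7 r=(7,7) succ=(0,0) retry=(0,0)
step 4 (T1 LOAD): counter=7 r=(7,7) succ=(0,0) retry=(0,0)
step 5 (T2 CAS): counter=8 r=(7,7) succ=(0,1) retry=(0,0)
step 6 (T1 CAS): counter=8 r=(7,7) succ=(0,1) retry=(1,0)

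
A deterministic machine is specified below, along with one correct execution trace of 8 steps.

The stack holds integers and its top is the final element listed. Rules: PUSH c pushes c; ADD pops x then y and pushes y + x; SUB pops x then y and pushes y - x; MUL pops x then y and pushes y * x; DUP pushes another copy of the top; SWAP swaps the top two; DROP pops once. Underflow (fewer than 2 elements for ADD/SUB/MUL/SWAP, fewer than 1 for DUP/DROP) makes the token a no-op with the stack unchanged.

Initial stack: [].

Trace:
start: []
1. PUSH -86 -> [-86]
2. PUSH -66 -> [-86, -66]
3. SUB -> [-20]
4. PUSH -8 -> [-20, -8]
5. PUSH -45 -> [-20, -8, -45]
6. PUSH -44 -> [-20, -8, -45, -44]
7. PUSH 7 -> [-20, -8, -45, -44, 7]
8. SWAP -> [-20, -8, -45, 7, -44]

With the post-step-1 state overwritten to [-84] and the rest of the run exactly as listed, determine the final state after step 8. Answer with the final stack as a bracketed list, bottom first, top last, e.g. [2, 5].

state after step 1 := [-84]
2. PUSH -66 -> [-84, -66]
3. SUB -> [-18]
4. PUSH -8 -> [-18, -8]
5. PUSH -45 -> [-18, -8, -45]
6. PUSH -44 -> [-18, -8, -45, -44]
7. PUSH 7 -> [-18, -8, -45, -44, 7]
8. SWAP -> [-18, -8, -45, 7, -44]

[-18, -8, -45, 7, -44]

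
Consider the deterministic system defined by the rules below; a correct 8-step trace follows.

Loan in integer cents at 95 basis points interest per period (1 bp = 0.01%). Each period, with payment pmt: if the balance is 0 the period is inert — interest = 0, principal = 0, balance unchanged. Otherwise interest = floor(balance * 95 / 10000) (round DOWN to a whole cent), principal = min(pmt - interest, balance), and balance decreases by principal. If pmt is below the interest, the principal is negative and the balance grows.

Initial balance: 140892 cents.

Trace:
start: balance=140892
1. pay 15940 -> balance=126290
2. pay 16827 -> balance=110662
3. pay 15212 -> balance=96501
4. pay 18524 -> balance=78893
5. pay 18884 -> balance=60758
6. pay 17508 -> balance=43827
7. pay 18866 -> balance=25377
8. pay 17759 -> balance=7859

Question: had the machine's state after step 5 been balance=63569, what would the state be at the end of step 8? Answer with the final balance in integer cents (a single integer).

10750

state after step 5 := balance=63569
6. pay 17508 -> balance=46664
7. pay 18866 -> balance=28241
8. pay 17759 -> balance=10750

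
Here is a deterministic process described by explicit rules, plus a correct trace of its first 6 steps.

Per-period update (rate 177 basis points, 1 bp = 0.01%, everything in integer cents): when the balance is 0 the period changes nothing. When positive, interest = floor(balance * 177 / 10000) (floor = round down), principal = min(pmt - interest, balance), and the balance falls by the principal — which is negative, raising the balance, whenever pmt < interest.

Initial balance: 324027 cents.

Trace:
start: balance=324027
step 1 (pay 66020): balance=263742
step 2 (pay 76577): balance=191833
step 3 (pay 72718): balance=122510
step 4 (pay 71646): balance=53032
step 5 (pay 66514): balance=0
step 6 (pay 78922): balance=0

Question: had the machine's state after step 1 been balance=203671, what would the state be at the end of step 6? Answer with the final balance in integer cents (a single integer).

0

state after step 1 := balance=203671
step 2 (pay 76577): balance=130698
step 3 (pay 72718): balance=60293
step 4 (pay 71646): balance=0
step 5 (pay 66514): balance=0
step 6 (pay 78922): balance=0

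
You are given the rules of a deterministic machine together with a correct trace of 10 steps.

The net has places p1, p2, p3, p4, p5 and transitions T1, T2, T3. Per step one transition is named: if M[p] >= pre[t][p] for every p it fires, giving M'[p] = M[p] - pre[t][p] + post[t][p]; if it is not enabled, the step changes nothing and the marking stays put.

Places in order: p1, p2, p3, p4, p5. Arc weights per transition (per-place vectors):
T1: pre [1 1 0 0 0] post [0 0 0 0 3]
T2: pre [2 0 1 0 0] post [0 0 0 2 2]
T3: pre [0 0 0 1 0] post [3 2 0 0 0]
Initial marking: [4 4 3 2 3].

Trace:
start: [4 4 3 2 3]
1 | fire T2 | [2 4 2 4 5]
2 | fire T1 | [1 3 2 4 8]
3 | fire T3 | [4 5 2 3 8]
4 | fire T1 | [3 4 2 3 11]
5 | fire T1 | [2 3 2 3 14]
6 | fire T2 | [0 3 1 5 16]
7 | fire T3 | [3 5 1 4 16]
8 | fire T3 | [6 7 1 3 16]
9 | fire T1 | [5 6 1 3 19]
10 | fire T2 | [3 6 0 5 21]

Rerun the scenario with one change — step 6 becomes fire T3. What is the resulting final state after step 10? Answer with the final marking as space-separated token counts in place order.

(re-executing from step 6 with the substitution; state before step 6: [2 3 2 3 14])
6 | fire T3 | [5 5 2 2 14]
7 | fire T3 | [8 7 2 1 14]
8 | fire T3 | [11 9 2 0 14]
9 | fire T1 | [10 8 2 0 17]
10 | fire T2 | [8 8 1 2 19]

8 8 1 2 19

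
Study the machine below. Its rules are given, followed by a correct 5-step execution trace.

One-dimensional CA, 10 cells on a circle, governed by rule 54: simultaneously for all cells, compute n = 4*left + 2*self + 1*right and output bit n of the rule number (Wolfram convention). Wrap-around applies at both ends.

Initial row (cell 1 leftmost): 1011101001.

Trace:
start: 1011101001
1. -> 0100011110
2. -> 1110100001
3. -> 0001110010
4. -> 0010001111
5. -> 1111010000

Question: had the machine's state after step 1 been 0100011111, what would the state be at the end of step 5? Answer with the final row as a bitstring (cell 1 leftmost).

state after step 1 := 0100011111
2. -> 1110100000
3. -> 0001110001
4. -> 1010001011
5. -> 0111011100

0111011100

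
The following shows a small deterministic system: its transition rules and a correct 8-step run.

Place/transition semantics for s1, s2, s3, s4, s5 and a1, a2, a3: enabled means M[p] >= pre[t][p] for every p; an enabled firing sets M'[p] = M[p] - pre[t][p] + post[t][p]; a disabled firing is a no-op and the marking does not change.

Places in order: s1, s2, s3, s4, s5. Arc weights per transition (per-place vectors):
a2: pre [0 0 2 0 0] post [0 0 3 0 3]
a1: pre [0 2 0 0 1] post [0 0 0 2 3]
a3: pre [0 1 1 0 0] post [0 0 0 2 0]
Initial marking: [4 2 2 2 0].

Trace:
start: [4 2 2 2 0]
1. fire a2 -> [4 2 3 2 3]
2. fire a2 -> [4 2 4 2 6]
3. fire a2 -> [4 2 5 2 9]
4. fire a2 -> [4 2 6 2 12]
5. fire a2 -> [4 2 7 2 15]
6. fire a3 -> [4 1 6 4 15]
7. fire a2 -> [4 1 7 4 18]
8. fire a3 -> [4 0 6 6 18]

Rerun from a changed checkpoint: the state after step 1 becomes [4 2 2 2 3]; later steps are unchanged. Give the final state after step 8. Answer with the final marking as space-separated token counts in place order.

state after step 1 := [4 2 2 2 3]
2. fire a2 -> [4 2 3 2 6]
3. fire a2 -> [4 2 4 2 9]
4. fire a2 -> [4 2 5 2 12]
5. fire a2 -> [4 2 6 2 15]
6. fire a3 -> [4 1 5 4 15]
7. fire a2 -> [4 1 6 4 18]
8. fire a3 -> [4 0 5 6 18]

4 0 5 6 18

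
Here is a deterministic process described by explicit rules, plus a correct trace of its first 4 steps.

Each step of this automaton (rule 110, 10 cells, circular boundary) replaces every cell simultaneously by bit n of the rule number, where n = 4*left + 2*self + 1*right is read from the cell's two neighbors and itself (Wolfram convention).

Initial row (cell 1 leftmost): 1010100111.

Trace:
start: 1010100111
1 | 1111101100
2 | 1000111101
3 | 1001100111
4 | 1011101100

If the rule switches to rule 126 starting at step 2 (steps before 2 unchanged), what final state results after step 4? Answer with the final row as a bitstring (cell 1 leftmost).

1111110001

(re-executing steps 2..4 under rule 126; state before step 2: 1111101100)
2 | 1000111111
3 | 1101100000
4 | 1111110001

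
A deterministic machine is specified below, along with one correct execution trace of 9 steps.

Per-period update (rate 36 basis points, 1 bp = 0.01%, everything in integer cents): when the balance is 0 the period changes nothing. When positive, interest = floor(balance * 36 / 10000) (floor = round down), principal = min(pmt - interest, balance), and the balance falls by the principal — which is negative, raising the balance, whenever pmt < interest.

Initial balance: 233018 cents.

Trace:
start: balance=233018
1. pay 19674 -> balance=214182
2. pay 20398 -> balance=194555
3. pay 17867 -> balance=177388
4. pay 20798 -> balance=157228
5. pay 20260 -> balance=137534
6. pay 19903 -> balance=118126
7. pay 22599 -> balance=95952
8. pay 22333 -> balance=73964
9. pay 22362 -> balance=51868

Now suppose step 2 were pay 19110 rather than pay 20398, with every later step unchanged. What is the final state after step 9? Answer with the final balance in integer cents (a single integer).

53188

(re-executing from step 2 with the substitution; state before step 2: balance=214182)
2. pay 19110 -> balance=195843
3. pay 17867 -> balance=178681
4. pay 20798 -> balance=158526
5. pay 20260 -> balance=138836
6. pay 19903 -> balance=119432
7. pay 22599 -> balance=97262
8. pay 22333 -> balance=75279
9. pay 22362 -> balance=53188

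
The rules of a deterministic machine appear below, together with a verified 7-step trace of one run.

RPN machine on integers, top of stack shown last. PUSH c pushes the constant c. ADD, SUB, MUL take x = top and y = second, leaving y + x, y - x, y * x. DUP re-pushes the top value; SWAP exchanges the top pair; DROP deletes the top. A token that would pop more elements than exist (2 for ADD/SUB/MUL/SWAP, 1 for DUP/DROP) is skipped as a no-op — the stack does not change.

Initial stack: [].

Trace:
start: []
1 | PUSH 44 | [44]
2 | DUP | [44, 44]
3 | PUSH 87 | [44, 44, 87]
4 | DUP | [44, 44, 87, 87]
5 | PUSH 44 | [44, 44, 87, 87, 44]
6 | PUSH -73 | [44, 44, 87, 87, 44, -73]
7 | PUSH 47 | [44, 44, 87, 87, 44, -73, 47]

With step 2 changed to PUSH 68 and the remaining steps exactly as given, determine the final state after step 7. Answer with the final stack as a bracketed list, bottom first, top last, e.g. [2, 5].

(re-executing from step 2 with the substitution; state before step 2: [44])
2 | PUSH 68 | [44, 68]
3 | PUSH 87 | [44, 68, 87]
4 | DUP | [44, 68, 87, 87]
5 | PUSH 44 | [44, 68, 87, 87, 44]
6 | PUSH -73 | [44, 68, 87, 87, 44, -73]
7 | PUSH 47 | [44, 68, 87, 87, 44, -73, 47]

[44, 68, 87, 87, 44, -73, 47]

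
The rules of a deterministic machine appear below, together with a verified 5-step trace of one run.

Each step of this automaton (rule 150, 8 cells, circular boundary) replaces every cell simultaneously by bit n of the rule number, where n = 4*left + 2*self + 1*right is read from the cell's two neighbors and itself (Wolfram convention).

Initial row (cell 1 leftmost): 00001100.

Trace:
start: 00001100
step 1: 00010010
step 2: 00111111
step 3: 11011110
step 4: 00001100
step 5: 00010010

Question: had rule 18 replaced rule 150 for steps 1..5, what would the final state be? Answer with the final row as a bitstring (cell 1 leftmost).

11010010

(re-executing steps 1..5 under rule 18; state before step 1: 00001100)
step 1: 00010010
step 2: 00101101
step 3: 11000000
step 4: 00100001
step 5: 11010010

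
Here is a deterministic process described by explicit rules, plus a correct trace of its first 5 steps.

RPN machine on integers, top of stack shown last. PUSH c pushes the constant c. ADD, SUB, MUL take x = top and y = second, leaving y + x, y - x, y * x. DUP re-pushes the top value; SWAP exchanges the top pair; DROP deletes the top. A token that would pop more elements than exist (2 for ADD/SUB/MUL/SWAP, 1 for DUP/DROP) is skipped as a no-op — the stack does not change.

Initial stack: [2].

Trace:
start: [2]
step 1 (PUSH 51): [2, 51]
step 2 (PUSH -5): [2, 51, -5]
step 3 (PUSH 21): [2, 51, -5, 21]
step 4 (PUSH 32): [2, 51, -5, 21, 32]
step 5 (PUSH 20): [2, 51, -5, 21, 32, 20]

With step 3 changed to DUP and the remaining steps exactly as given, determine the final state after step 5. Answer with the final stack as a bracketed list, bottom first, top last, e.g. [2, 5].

(re-executing from step 3 with the substitution; state before step 3: [2, 51, -5])
step 3 (DUP): [2, 51, -5, -5]
step 4 (PUSH 32): [2, 51, -5, -5, 32]
step 5 (PUSH 20): [2, 51, -5, -5, 32, 20]

[2, 51, -5, -5, 32, 20]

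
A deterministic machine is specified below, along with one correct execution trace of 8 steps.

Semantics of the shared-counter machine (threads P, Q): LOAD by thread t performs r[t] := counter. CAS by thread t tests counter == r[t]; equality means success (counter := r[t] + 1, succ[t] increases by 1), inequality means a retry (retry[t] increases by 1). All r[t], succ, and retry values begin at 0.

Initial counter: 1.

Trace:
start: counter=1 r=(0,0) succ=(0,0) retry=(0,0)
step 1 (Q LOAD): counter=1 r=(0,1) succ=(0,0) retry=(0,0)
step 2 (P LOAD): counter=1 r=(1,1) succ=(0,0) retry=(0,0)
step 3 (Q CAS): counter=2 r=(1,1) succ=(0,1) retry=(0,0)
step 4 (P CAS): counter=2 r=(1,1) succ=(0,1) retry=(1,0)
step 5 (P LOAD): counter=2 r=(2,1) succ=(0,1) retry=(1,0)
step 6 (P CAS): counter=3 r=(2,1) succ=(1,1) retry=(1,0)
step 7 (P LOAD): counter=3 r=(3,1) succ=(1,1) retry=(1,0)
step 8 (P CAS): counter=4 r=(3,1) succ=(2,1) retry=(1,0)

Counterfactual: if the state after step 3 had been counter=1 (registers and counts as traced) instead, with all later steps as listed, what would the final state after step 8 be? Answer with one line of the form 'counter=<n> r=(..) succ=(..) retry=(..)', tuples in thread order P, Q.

state after step 3 := counter=1 r=(1,1) succ=(0,1) retry=(0,0)
step 4 (P CAS): counter=2 r=(1,1) succ=(1,1) retry=(0,0)
step 5 (P LOAD): counter=2 r=(2,1) succ=(1,1) retry=(0,0)
step 6 (P CAS): counter=3 r=(2,1) succ=(2,1) retry=(0,0)
step 7 (P LOAD): counter=3 r=(3,1) succ=(2,1) retry=(0,0)
step 8 (P CAS): counter=4 r=(3,1) succ=(3,1) retry=(0,0)

counter=4 r=(3,1) succ=(3,1) retry=(0,0)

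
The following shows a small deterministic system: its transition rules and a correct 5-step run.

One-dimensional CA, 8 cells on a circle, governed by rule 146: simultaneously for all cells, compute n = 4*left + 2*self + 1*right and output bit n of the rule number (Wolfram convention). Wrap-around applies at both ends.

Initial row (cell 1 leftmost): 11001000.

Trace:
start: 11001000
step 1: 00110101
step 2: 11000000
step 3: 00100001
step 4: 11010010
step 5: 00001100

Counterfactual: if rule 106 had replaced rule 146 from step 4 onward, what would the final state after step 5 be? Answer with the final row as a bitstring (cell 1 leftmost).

10000100

(re-executing steps 4..5 under rule 106; state before step 4: 00100001)
step 4: 01000010
step 5: 10000100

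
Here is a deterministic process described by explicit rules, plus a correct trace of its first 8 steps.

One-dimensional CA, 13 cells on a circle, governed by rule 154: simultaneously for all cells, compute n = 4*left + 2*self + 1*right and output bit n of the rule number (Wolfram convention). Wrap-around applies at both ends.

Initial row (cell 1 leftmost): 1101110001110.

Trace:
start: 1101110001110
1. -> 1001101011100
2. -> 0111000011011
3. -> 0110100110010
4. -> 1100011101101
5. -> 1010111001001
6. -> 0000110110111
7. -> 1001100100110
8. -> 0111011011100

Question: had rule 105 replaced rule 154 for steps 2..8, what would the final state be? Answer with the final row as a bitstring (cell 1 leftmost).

(re-executing steps 2..8 under rule 105; state before step 2: 1001101011100)
2. -> 0001110110100
3. -> 1101011111001
4. -> 0110110001001
5. -> 1111110100000
6. -> 1000011001110
7. -> 0011011001011
8. -> 0011111000111

0011111000111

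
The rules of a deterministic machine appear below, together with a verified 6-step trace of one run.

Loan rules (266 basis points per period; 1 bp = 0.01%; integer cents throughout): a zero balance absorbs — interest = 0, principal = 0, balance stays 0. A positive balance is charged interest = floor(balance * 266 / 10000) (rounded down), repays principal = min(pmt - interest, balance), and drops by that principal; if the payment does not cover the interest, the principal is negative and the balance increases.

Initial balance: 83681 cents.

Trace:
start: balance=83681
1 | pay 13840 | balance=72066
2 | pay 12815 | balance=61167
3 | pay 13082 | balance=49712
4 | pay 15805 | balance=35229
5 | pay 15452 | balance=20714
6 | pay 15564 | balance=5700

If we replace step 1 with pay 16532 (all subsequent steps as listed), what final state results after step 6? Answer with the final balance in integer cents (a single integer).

(re-executing from step 1 with the substitution; state before step 1: balance=83681)
1 | pay 16532 | balance=69374
2 | pay 12815 | balance=58404
3 | pay 13082 | balance=46875
4 | pay 15805 | balance=32316
5 | pay 15452 | balance=17723
6 | pay 15564 | balance=2630

2630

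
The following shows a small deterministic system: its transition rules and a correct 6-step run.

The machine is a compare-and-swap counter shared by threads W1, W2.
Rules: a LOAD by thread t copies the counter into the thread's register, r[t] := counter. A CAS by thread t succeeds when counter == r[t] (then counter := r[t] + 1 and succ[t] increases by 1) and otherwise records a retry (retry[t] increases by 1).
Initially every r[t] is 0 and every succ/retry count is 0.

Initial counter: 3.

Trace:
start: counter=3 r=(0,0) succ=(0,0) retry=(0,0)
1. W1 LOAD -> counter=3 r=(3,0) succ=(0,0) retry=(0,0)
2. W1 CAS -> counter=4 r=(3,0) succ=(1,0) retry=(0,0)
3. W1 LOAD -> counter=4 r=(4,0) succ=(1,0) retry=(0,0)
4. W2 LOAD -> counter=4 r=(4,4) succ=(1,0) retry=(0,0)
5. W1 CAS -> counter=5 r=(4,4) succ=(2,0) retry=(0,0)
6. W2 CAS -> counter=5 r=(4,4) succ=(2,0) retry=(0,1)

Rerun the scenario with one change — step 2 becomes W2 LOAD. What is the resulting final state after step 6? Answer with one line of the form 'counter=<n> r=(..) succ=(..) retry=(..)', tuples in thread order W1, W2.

counter=4 r=(3,3) succ=(1,0) retry=(0,1)

(re-executing from step 2 with the substitution; state before step 2: counter=3 r=(3,0) succ=(0,0) retry=(0,0))
2. W2 LOAD -> counter=3 r=(3,3) succ=(0,0) retry=(0,0)
3. W1 LOAD -> counter=3 r=(3,3) succ=(0,0) retry=(0,0)
4. W2 LOAD -> counter=3 r=(3,3) succ=(0,0) retry=(0,0)
5. W1 CAS -> counter=4 r=(3,3) succ=(1,0) retry=(0,0)
6. W2 CAS -> counter=4 r=(3,3) succ=(1,0) retry=(0,1)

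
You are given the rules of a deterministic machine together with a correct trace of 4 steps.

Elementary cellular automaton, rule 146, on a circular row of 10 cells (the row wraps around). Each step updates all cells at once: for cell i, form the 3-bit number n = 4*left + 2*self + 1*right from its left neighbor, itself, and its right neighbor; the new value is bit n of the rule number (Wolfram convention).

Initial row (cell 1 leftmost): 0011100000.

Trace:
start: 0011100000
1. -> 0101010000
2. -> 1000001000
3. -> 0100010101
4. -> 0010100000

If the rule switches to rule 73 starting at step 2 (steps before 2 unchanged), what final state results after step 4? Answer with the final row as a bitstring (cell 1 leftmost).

(re-executing steps 2..4 under rule 73; state before step 2: 0101010000)
2. -> 0000000111
3. -> 0111110101
4. -> 0100010000

0100010000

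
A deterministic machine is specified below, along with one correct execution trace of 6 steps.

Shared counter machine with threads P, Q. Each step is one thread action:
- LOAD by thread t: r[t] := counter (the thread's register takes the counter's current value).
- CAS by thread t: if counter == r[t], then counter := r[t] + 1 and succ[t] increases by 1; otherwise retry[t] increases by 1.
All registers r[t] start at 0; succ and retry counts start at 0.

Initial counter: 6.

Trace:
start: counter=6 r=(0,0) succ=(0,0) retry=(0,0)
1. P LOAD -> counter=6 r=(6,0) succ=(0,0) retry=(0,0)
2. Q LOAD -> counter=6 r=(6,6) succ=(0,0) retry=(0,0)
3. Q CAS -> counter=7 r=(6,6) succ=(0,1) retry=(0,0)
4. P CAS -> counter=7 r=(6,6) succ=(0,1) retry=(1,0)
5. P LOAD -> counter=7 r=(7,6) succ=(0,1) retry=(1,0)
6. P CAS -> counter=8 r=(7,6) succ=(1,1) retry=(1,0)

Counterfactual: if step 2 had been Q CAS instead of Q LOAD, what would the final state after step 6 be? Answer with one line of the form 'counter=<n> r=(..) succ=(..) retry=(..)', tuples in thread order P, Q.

counter=8 r=(7,0) succ=(2,0) retry=(0,2)

(re-executing from step 2 with the substitution; state before step 2: counter=6 r=(6,0) succ=(0,0) retry=(0,0))
2. Q CAS -> counter=6 r=(6,0) succ=(0,0) retry=(0,1)
3. Q CAS -> counter=6 r=(6,0) succ=(0,0) retry=(0,2)
4. P CAS -> counter=7 r=(6,0) succ=(1,0) retry=(0,2)
5. P LOAD -> counter=7 r=(7,0) succ=(1,0) retry=(0,2)
6. P CAS -> counter=8 r=(7,0) succ=(2,0) retry=(0,2)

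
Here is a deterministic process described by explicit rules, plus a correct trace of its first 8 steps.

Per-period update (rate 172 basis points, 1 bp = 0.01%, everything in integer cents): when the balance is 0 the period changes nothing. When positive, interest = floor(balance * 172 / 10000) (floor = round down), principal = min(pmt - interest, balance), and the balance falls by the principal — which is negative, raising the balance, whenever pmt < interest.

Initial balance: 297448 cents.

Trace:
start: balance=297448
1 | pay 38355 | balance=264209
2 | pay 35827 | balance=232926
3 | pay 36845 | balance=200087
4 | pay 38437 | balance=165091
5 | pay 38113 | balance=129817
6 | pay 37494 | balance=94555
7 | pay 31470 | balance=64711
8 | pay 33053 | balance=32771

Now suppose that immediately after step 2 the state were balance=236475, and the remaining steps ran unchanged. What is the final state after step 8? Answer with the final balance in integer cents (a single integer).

36702

state after step 2 := balance=236475
3 | pay 36845 | balance=203697
4 | pay 38437 | balance=168763
5 | pay 38113 | balance=133552
6 | pay 37494 | balance=98355
7 | pay 31470 | balance=68576
8 | pay 33053 | balance=36702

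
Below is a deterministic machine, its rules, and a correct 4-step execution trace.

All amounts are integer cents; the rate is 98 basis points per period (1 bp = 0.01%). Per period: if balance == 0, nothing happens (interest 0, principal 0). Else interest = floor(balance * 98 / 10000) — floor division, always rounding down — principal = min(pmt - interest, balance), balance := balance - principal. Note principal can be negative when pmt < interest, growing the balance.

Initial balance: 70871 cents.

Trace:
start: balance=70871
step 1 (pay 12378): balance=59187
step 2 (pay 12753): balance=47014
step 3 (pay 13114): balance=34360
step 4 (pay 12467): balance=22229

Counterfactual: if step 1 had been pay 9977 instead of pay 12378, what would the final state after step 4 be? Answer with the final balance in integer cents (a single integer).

24701

(re-executing from step 1 with the substitution; state before step 1: balance=70871)
step 1 (pay 9977): balance=61588
step 2 (pay 12753): balance=49438
step 3 (pay 13114): balance=36808
step 4 (pay 12467): balance=24701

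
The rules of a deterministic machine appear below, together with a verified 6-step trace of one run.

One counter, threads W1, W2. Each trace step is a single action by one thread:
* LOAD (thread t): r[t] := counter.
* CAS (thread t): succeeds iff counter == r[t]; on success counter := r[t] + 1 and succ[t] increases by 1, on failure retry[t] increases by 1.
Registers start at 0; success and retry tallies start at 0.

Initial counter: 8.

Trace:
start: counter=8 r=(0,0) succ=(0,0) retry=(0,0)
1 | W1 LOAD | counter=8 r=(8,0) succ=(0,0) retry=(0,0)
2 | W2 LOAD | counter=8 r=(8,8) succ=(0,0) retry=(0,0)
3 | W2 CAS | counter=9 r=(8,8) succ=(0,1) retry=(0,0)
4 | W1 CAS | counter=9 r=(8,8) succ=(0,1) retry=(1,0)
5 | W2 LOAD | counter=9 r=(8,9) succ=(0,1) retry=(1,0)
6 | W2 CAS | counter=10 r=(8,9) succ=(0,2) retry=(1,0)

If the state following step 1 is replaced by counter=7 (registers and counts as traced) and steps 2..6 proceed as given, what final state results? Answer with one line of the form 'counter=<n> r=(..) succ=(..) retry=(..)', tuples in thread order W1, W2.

counter=10 r=(8,9) succ=(1,2) retry=(0,0)

state after step 1 := counter=7 r=(8,0) succ=(0,0) retry=(0,0)
2 | W2 LOAD | counter=7 r=(8,7) succ=(0,0) retry=(0,0)
3 | W2 CAS | counter=8 r=(8,7) succ=(0,1) retry=(0,0)
4 | W1 CAS | counter=9 r=(8,7) succ=(1,1) retry=(0,0)
5 | W2 LOAD | counter=9 r=(8,9) succ=(1,1) retry=(0,0)
6 | W2 CAS | counter=10 r=(8,9) succ=(1,2) retry=(0,0)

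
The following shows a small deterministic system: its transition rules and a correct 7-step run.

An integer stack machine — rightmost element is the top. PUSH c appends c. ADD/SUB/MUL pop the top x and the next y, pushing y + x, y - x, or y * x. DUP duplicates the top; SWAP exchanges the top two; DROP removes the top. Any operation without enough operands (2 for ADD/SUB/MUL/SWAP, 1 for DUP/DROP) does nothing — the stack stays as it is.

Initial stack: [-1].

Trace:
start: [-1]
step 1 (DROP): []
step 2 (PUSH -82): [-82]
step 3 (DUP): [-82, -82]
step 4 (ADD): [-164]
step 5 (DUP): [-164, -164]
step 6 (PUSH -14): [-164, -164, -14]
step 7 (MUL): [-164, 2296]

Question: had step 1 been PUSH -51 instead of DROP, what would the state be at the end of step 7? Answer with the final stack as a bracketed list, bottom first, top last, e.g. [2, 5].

(re-executing from step 1 with the substitution; state before step 1: [-1])
step 1 (PUSH -51): [-1, -51]
step 2 (PUSH -82): [-1, -51, -82]
step 3 (DUP): [-1, -51, -82, -82]
step 4 (ADD): [-1, -51, -164]
step 5 (DUP): [-1, -51, -164, -164]
step 6 (PUSH -14): [-1, -51, -164, -164, -14]
step 7 (MUL): [-1, -51, -164, 2296]

[-1, -51, -164, 2296]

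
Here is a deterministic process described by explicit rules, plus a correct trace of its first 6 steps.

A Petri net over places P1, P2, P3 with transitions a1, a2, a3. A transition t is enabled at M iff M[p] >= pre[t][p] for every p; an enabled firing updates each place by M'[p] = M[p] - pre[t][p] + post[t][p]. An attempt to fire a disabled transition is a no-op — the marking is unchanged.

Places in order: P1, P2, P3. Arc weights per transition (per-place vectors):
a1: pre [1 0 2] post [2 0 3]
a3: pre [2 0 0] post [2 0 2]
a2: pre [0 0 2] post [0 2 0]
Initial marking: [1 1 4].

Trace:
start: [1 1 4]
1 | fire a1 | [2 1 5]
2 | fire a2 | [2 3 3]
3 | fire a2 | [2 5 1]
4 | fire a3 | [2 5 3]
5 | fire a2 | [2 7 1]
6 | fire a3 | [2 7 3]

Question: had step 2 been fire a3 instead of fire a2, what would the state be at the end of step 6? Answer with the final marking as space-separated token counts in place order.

(re-executing from step 2 with the substitution; state before step 2: [2 1 5])
2 | fire a3 | [2 1 7]
3 | fire a2 | [2 3 5]
4 | fire a3 | [2 3 7]
5 | fire a2 | [2 5 5]
6 | fire a3 | [2 5 7]

2 5 7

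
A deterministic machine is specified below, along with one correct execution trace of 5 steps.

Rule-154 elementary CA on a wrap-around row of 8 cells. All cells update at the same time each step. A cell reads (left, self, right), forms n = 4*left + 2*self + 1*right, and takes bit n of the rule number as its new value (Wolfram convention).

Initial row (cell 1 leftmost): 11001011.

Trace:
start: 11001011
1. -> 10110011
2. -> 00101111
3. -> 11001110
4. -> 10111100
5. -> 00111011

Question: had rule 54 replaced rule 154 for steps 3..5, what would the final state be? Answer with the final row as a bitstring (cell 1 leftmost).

(re-executing steps 3..5 under rule 54; state before step 3: 00101111)
3. -> 11110000
4. -> 00001001
5. -> 10011111

10011111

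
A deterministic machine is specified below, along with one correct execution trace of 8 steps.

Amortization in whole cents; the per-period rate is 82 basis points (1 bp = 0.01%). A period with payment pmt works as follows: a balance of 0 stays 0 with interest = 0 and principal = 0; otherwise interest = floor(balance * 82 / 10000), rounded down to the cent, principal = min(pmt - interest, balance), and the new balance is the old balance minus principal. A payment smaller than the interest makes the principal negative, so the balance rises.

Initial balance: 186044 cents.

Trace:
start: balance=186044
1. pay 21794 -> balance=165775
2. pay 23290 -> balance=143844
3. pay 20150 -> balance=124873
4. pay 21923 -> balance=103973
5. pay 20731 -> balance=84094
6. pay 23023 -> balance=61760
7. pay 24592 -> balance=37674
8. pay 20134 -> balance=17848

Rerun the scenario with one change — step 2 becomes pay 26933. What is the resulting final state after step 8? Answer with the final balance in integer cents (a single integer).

(re-executing from step 2 with the substitution; state before step 2: balance=165775)
2. pay 26933 -> balance=140201
3. pay 20150 -> balance=121200
4. pay 21923 -> balance=100270
5. pay 20731 -> balance=80361
6. pay 23023 -> balance=57996
7. pay 24592 -> balance=33879
8. pay 20134 -> balance=14022

14022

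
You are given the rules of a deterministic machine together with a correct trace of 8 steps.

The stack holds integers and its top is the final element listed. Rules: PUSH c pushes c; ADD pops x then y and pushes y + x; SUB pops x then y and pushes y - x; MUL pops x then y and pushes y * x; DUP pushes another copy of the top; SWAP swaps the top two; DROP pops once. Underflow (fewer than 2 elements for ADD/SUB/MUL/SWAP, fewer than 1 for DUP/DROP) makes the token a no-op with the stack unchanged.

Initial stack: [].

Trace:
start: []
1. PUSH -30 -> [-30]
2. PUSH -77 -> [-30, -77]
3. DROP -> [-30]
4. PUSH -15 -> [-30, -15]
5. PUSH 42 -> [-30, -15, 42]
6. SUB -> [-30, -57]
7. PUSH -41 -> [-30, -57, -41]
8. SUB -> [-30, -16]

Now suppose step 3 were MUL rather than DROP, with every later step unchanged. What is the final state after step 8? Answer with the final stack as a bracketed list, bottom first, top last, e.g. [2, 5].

(re-executing from step 3 with the substitution; state before step 3: [-30, -77])
3. MUL -> [2310]
4. PUSH -15 -> [2310, -15]
5. PUSH 42 -> [2310, -15, 42]
6. SUB -> [2310, -57]
7. PUSH -41 -> [2310, -57, -41]
8. SUB -> [2310, -16]

[2310, -16]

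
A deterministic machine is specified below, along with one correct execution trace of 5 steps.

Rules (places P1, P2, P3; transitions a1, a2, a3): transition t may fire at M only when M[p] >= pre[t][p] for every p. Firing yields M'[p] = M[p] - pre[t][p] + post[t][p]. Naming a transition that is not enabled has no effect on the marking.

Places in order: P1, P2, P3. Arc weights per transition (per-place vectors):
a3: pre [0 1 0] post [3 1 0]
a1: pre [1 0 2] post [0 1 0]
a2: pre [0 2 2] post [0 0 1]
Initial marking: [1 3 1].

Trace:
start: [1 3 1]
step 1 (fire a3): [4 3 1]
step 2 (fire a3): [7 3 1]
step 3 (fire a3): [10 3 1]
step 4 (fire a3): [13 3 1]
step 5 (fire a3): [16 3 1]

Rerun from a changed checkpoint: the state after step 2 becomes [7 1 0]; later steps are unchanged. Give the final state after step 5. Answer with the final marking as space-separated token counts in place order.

16 1 0

state after step 2 := [7 1 0]
step 3 (fire a3): [10 1 0]
step 4 (fire a3): [13 1 0]
step 5 (fire a3): [16 1 0]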